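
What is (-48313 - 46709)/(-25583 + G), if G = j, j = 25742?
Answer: -31674/53 ≈ -597.62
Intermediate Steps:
G = 25742
(-48313 - 46709)/(-25583 + G) = (-48313 - 46709)/(-25583 + 25742) = -95022/159 = -95022*1/159 = -31674/53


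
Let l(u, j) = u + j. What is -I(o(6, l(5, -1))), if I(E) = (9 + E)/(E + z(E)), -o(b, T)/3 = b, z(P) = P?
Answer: -¼ ≈ -0.25000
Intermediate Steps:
l(u, j) = j + u
o(b, T) = -3*b
I(E) = (9 + E)/(2*E) (I(E) = (9 + E)/(E + E) = (9 + E)/((2*E)) = (9 + E)*(1/(2*E)) = (9 + E)/(2*E))
-I(o(6, l(5, -1))) = -(9 - 3*6)/(2*((-3*6))) = -(9 - 18)/(2*(-18)) = -(-1)*(-9)/(2*18) = -1*¼ = -¼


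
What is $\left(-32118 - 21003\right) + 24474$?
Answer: $-28647$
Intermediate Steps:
$\left(-32118 - 21003\right) + 24474 = -53121 + 24474 = -28647$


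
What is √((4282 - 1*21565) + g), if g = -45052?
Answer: I*√62335 ≈ 249.67*I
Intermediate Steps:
√((4282 - 1*21565) + g) = √((4282 - 1*21565) - 45052) = √((4282 - 21565) - 45052) = √(-17283 - 45052) = √(-62335) = I*√62335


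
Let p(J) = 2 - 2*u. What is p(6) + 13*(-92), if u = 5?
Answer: -1204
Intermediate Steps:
p(J) = -8 (p(J) = 2 - 2*5 = 2 - 10 = -8)
p(6) + 13*(-92) = -8 + 13*(-92) = -8 - 1196 = -1204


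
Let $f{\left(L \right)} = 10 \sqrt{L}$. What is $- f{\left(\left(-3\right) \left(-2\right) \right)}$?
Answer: $- 10 \sqrt{6} \approx -24.495$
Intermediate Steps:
$- f{\left(\left(-3\right) \left(-2\right) \right)} = - 10 \sqrt{\left(-3\right) \left(-2\right)} = - 10 \sqrt{6}$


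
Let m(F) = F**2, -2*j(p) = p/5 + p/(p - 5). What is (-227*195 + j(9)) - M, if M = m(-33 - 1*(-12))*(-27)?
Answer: -1294401/40 ≈ -32360.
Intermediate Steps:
j(p) = -p/10 - p/(2*(-5 + p)) (j(p) = -(p/5 + p/(p - 5))/2 = -(p*(1/5) + p/(-5 + p))/2 = -(p/5 + p/(-5 + p))/2 = -p/10 - p/(2*(-5 + p)))
M = -11907 (M = (-33 - 1*(-12))**2*(-27) = (-33 + 12)**2*(-27) = (-21)**2*(-27) = 441*(-27) = -11907)
(-227*195 + j(9)) - M = (-227*195 - 1*9**2/(-50 + 10*9)) - 1*(-11907) = (-44265 - 1*81/(-50 + 90)) + 11907 = (-44265 - 1*81/40) + 11907 = (-44265 - 1*81*1/40) + 11907 = (-44265 - 81/40) + 11907 = -1770681/40 + 11907 = -1294401/40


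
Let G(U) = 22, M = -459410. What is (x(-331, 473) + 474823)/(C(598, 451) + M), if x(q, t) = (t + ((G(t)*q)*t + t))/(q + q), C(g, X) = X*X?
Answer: -158888133/84738979 ≈ -1.8750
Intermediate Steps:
C(g, X) = X²
x(q, t) = (2*t + 22*q*t)/(2*q) (x(q, t) = (t + ((22*q)*t + t))/(q + q) = (t + (22*q*t + t))/((2*q)) = (t + (t + 22*q*t))*(1/(2*q)) = (2*t + 22*q*t)*(1/(2*q)) = (2*t + 22*q*t)/(2*q))
(x(-331, 473) + 474823)/(C(598, 451) + M) = ((11*473 + 473/(-331)) + 474823)/(451² - 459410) = ((5203 + 473*(-1/331)) + 474823)/(203401 - 459410) = ((5203 - 473/331) + 474823)/(-256009) = (1721720/331 + 474823)*(-1/256009) = (158888133/331)*(-1/256009) = -158888133/84738979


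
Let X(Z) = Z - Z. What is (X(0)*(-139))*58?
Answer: 0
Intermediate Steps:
X(Z) = 0
(X(0)*(-139))*58 = (0*(-139))*58 = 0*58 = 0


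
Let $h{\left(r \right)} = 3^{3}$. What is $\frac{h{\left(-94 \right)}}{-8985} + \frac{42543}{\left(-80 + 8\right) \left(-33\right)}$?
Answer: $\frac{14154989}{790680} \approx 17.902$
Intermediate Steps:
$h{\left(r \right)} = 27$
$\frac{h{\left(-94 \right)}}{-8985} + \frac{42543}{\left(-80 + 8\right) \left(-33\right)} = \frac{27}{-8985} + \frac{42543}{\left(-80 + 8\right) \left(-33\right)} = 27 \left(- \frac{1}{8985}\right) + \frac{42543}{\left(-72\right) \left(-33\right)} = - \frac{9}{2995} + \frac{42543}{2376} = - \frac{9}{2995} + 42543 \cdot \frac{1}{2376} = - \frac{9}{2995} + \frac{4727}{264} = \frac{14154989}{790680}$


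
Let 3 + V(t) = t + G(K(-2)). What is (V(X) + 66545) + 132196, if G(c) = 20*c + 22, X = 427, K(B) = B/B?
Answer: 199207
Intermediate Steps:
K(B) = 1
G(c) = 22 + 20*c
V(t) = 39 + t (V(t) = -3 + (t + (22 + 20*1)) = -3 + (t + (22 + 20)) = -3 + (t + 42) = -3 + (42 + t) = 39 + t)
(V(X) + 66545) + 132196 = ((39 + 427) + 66545) + 132196 = (466 + 66545) + 132196 = 67011 + 132196 = 199207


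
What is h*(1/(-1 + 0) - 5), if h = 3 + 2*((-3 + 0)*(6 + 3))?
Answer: 306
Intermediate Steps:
h = -51 (h = 3 + 2*(-3*9) = 3 + 2*(-27) = 3 - 54 = -51)
h*(1/(-1 + 0) - 5) = -51*(1/(-1 + 0) - 5) = -51*(1/(-1) - 5) = -51*(-1 - 5) = -51*(-6) = 306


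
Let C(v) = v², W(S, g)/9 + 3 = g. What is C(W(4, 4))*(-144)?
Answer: -11664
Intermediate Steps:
W(S, g) = -27 + 9*g
C(W(4, 4))*(-144) = (-27 + 9*4)²*(-144) = (-27 + 36)²*(-144) = 9²*(-144) = 81*(-144) = -11664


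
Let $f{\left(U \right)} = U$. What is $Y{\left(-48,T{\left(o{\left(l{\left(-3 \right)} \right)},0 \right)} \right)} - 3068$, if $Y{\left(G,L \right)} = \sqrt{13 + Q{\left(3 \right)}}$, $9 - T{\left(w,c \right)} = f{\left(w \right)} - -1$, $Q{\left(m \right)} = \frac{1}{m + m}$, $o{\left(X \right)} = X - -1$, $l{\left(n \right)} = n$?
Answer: $-3068 + \frac{\sqrt{474}}{6} \approx -3064.4$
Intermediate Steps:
$o{\left(X \right)} = 1 + X$ ($o{\left(X \right)} = X + 1 = 1 + X$)
$Q{\left(m \right)} = \frac{1}{2 m}$
$T{\left(w,c \right)} = 8 - w$ ($T{\left(w,c \right)} = 9 - \left(w - -1\right) = 9 - \left(w + 1\right) = 9 - \left(1 + w\right) = 8 - w$)
$Y{\left(G,L \right)} = \frac{\sqrt{474}}{6}$ ($Y{\left(G,L \right)} = \sqrt{13 + \frac{1}{2 \cdot 3}} = \sqrt{13 + \frac{1}{2} \cdot \frac{1}{3}} = \sqrt{13 + \frac{1}{6}} = \sqrt{\frac{79}{6}} = \frac{\sqrt{474}}{6}$)
$Y{\left(-48,T{\left(o{\left(l{\left(-3 \right)} \right)},0 \right)} \right)} - 3068 = \frac{\sqrt{474}}{6} - 3068 = -3068 + \frac{\sqrt{474}}{6}$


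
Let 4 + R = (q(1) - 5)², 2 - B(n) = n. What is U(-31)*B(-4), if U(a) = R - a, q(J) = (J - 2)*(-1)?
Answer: 258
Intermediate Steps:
B(n) = 2 - n
q(J) = 2 - J (q(J) = (-2 + J)*(-1) = 2 - J)
R = 12 (R = -4 + ((2 - 1*1) - 5)² = -4 + ((2 - 1) - 5)² = -4 + (1 - 5)² = -4 + (-4)² = -4 + 16 = 12)
U(a) = 12 - a
U(-31)*B(-4) = (12 - 1*(-31))*(2 - 1*(-4)) = (12 + 31)*(2 + 4) = 43*6 = 258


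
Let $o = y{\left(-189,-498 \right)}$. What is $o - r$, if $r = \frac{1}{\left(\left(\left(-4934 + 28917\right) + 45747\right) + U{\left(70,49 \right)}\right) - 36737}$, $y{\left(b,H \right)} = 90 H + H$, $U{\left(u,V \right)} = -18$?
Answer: $- \frac{1494361051}{32975} \approx -45318.0$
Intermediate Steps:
$y{\left(b,H \right)} = 91 H$
$r = \frac{1}{32975}$ ($r = \frac{1}{\left(\left(\left(-4934 + 28917\right) + 45747\right) - 18\right) - 36737} = \frac{1}{\left(\left(23983 + 45747\right) - 18\right) - 36737} = \frac{1}{\left(69730 - 18\right) - 36737} = \frac{1}{69712 - 36737} = \frac{1}{32975} \approx 3.0326 \cdot 10^{-5}$)
$o = -45318$ ($o = 91 \left(-498\right) = -45318$)
$o - r = -45318 - \frac{1}{32975} = - \frac{1494361051}{32975}$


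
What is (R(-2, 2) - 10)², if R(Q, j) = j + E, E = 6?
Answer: 4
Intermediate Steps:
R(Q, j) = 6 + j (R(Q, j) = j + 6 = 6 + j)
(R(-2, 2) - 10)² = ((6 + 2) - 10)² = (8 - 10)² = (-2)² = 4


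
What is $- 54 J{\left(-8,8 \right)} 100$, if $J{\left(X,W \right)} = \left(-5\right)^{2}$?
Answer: $-135000$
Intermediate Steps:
$J{\left(X,W \right)} = 25$
$- 54 J{\left(-8,8 \right)} 100 = \left(-54\right) 25 \cdot 100 = \left(-1350\right) 100 = -135000$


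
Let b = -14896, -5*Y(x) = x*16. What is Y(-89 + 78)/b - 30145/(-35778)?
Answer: 139931417/166546590 ≈ 0.84019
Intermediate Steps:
Y(x) = -16*x/5 (Y(x) = -x*16/5 = -16*x/5)
Y(-89 + 78)/b - 30145/(-35778) = -16*(-89 + 78)/5/(-14896) - 30145/(-35778) = -16/5*(-11)*(-1/14896) - 30145*(-1/35778) = (176/5)*(-1/14896) + 30145/35778 = -11/4655 + 30145/35778 = 139931417/166546590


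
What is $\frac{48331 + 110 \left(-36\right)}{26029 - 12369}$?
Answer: $\frac{44371}{13660} \approx 3.2482$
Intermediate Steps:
$\frac{48331 + 110 \left(-36\right)}{26029 - 12369} = \frac{48331 - 3960}{13660} = 44371 \cdot \frac{1}{13660} = \frac{44371}{13660}$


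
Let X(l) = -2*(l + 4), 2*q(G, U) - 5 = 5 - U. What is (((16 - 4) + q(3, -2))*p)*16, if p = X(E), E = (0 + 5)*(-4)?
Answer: 9216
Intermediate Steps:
q(G, U) = 5 - U/2 (q(G, U) = 5/2 + (5 - U)/2 = 5/2 + (5/2 - U/2) = 5 - U/2)
E = -20 (E = 5*(-4) = -20)
X(l) = -8 - 2*l (X(l) = -2*(4 + l) = -8 - 2*l)
p = 32 (p = -8 - 2*(-20) = -8 + 40 = 32)
(((16 - 4) + q(3, -2))*p)*16 = (((16 - 4) + (5 - 1/2*(-2)))*32)*16 = ((12 + (5 + 1))*32)*16 = ((12 + 6)*32)*16 = (18*32)*16 = 576*16 = 9216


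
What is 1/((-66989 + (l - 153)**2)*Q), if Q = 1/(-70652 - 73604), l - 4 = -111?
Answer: -144256/611 ≈ -236.10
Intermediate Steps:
l = -107 (l = 4 - 111 = -107)
Q = -1/144256 (Q = 1/(-144256) = -1/144256 ≈ -6.9321e-6)
1/((-66989 + (l - 153)**2)*Q) = 1/((-66989 + (-107 - 153)**2)*(-1/144256)) = -144256/(-66989 + (-260)**2) = -144256/(-66989 + 67600) = -144256/611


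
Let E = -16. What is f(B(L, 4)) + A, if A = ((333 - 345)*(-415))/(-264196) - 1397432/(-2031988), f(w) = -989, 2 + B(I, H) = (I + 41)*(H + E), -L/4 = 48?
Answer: -33161171930340/33552693853 ≈ -988.33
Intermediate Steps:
L = -192 (L = -4*48 = -192)
B(I, H) = -2 + (-16 + H)*(41 + I) (B(I, H) = -2 + (I + 41)*(H - 16) = -2 + (41 + I)*(-16 + H) = -2 + (-16 + H)*(41 + I))
A = 22442290277/33552693853 (A = -12*(-415)*(-1/264196) - 1397432*(-1/2031988) = 4980*(-1/264196) + 349358/507997 = -1245/66049 + 349358/507997 = 22442290277/33552693853 ≈ 0.66887)
f(B(L, 4)) + A = -989 + 22442290277/33552693853 = -33161171930340/33552693853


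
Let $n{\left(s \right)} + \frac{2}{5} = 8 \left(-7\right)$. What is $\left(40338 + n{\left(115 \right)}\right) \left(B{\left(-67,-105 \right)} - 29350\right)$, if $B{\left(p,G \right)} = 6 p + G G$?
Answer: $- \frac{3771767616}{5} \approx -7.5435 \cdot 10^{8}$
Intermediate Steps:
$B{\left(p,G \right)} = G^{2} + 6 p$ ($B{\left(p,G \right)} = 6 p + G^{2} = G^{2} + 6 p$)
$n{\left(s \right)} = - \frac{282}{5}$ ($n{\left(s \right)} = - \frac{2}{5} + 8 \left(-7\right) = - \frac{2}{5} - 56 = - \frac{282}{5}$)
$\left(40338 + n{\left(115 \right)}\right) \left(B{\left(-67,-105 \right)} - 29350\right) = \left(40338 - \frac{282}{5}\right) \left(\left(\left(-105\right)^{2} + 6 \left(-67\right)\right) - 29350\right) = \frac{201408 \left(\left(11025 - 402\right) - 29350\right)}{5} = \frac{201408 \left(10623 - 29350\right)}{5} = \frac{201408}{5} \left(-18727\right) = - \frac{3771767616}{5}$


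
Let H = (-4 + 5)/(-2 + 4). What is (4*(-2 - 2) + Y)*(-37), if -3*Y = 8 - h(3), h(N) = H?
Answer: 1369/2 ≈ 684.50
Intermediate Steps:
H = ½ (H = 1/2 = 1*(½) = ½ ≈ 0.50000)
h(N) = ½
Y = -5/2 (Y = -(8 - 1*½)/3 = -(8 - ½)/3 = -⅓*15/2 = -5/2 ≈ -2.5000)
(4*(-2 - 2) + Y)*(-37) = (4*(-2 - 2) - 5/2)*(-37) = (4*(-4) - 5/2)*(-37) = (-16 - 5/2)*(-37) = -37/2*(-37) = 1369/2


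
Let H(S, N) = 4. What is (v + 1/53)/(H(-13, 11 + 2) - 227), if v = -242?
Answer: 12825/11819 ≈ 1.0851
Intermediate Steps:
(v + 1/53)/(H(-13, 11 + 2) - 227) = (-242 + 1/53)/(4 - 227) = (-242 + 1/53)/(-223) = -12825/53*(-1/223) = 12825/11819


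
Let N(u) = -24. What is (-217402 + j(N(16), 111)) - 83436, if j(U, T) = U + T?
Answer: -300751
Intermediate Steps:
j(U, T) = T + U
(-217402 + j(N(16), 111)) - 83436 = (-217402 + (111 - 24)) - 83436 = (-217402 + 87) - 83436 = -217315 - 83436 = -300751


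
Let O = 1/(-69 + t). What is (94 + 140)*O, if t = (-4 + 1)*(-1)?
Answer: -39/11 ≈ -3.5455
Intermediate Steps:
t = 3 (t = -3*(-1) = 3)
O = -1/66 (O = 1/(-69 + 3) = 1/(-66) = -1/66 ≈ -0.015152)
(94 + 140)*O = (94 + 140)*(-1/66) = 234*(-1/66) = -39/11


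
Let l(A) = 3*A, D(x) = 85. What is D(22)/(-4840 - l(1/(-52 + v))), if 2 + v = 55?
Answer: -85/4843 ≈ -0.017551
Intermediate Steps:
v = 53 (v = -2 + 55 = 53)
D(22)/(-4840 - l(1/(-52 + v))) = 85/(-4840 - 3/(-52 + 53)) = 85/(-4840 - 3/1) = 85/(-4840 - 3) = 85/(-4843) = 85*(-1/4843) = -85/4843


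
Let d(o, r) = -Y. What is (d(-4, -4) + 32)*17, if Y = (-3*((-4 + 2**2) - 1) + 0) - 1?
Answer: 510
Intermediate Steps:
Y = 2 (Y = (-3*((-4 + 4) - 1) + 0) - 1 = (-3*(0 - 1) + 0) - 1 = (-3*(-1) + 0) - 1 = (3 + 0) - 1 = 3 - 1 = 2)
d(o, r) = -2 (d(o, r) = -1*2 = -2)
(d(-4, -4) + 32)*17 = (-2 + 32)*17 = 30*17 = 510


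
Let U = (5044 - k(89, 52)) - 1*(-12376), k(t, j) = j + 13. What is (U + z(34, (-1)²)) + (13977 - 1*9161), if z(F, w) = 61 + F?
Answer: 22266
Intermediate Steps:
k(t, j) = 13 + j
U = 17355 (U = (5044 - (13 + 52)) - 1*(-12376) = (5044 - 1*65) + 12376 = (5044 - 65) + 12376 = 4979 + 12376 = 17355)
(U + z(34, (-1)²)) + (13977 - 1*9161) = (17355 + (61 + 34)) + (13977 - 1*9161) = (17355 + 95) + (13977 - 9161) = 17450 + 4816 = 22266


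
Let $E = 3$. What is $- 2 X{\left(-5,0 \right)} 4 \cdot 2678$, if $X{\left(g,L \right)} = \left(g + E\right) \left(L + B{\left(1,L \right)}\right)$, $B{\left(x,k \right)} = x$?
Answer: $42848$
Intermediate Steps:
$X{\left(g,L \right)} = \left(1 + L\right) \left(3 + g\right)$ ($X{\left(g,L \right)} = \left(g + 3\right) \left(L + 1\right) = \left(3 + g\right) \left(1 + L\right) = \left(1 + L\right) \left(3 + g\right)$)
$- 2 X{\left(-5,0 \right)} 4 \cdot 2678 = - 2 \left(3 - 5 + 3 \cdot 0 + 0 \left(-5\right)\right) 4 \cdot 2678 = - 2 \left(3 - 5 + 0 + 0\right) 4 \cdot 2678 = \left(-2\right) \left(-2\right) 4 \cdot 2678 = 4 \cdot 4 \cdot 2678 = 16 \cdot 2678 = 42848$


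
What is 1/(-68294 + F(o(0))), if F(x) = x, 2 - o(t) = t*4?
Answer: -1/68292 ≈ -1.4643e-5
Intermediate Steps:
o(t) = 2 - 4*t (o(t) = 2 - t*4 = 2 - 4*t)
1/(-68294 + F(o(0))) = 1/(-68294 + (2 - 4*0)) = 1/(-68294 + (2 + 0)) = 1/(-68294 + 2) = 1/(-68292) = -1/68292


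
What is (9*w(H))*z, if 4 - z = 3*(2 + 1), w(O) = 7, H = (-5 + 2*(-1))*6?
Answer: -315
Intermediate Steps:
H = -42 (H = (-5 - 2)*6 = -7*6 = -42)
z = -5 (z = 4 - 3*(2 + 1) = 4 - 3*3 = 4 - 1*9 = 4 - 9 = -5)
(9*w(H))*z = (9*7)*(-5) = 63*(-5) = -315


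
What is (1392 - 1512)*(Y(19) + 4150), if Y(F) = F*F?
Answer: -541320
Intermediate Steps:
Y(F) = F²
(1392 - 1512)*(Y(19) + 4150) = (1392 - 1512)*(19² + 4150) = -120*(361 + 4150) = -120*4511 = -541320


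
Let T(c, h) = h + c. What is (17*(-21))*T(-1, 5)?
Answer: -1428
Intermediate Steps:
T(c, h) = c + h
(17*(-21))*T(-1, 5) = (17*(-21))*(-1 + 5) = -357*4 = -1428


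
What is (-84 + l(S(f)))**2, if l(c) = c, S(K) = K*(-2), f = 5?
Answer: 8836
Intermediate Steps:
S(K) = -2*K
(-84 + l(S(f)))**2 = (-84 - 2*5)**2 = (-84 - 10)**2 = (-94)**2 = 8836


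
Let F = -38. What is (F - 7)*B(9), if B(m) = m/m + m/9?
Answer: -90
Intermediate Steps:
B(m) = 1 + m/9 (B(m) = 1 + m*(⅑) = 1 + m/9)
(F - 7)*B(9) = (-38 - 7)*(1 + (⅑)*9) = -45*(1 + 1) = -45*2 = -90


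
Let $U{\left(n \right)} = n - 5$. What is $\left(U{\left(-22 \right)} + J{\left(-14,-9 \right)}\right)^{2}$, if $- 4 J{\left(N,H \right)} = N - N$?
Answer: $729$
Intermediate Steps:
$J{\left(N,H \right)} = 0$ ($J{\left(N,H \right)} = - \frac{N - N}{4} = \left(- \frac{1}{4}\right) 0 = 0$)
$U{\left(n \right)} = -5 + n$ ($U{\left(n \right)} = n - 5 = -5 + n$)
$\left(U{\left(-22 \right)} + J{\left(-14,-9 \right)}\right)^{2} = \left(\left(-5 - 22\right) + 0\right)^{2} = \left(-27 + 0\right)^{2} = \left(-27\right)^{2} = 729$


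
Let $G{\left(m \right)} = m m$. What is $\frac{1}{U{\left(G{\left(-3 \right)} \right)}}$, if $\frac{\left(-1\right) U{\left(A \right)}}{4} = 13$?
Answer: $- \frac{1}{52} \approx -0.019231$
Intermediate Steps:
$G{\left(m \right)} = m^{2}$
$U{\left(A \right)} = -52$ ($U{\left(A \right)} = \left(-4\right) 13 = -52$)
$\frac{1}{U{\left(G{\left(-3 \right)} \right)}} = \frac{1}{-52} = - \frac{1}{52}$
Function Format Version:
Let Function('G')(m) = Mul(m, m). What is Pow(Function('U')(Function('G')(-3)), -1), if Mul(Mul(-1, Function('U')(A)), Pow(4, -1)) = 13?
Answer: Rational(-1, 52) ≈ -0.019231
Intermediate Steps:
Function('G')(m) = Pow(m, 2)
Function('U')(A) = -52 (Function('U')(A) = Mul(-4, 13) = -52)
Pow(Function('U')(Function('G')(-3)), -1) = Pow(-52, -1) = Rational(-1, 52)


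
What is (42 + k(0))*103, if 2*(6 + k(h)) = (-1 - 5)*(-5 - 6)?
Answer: 7107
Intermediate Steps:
k(h) = 27 (k(h) = -6 + ((-1 - 5)*(-5 - 6))/2 = -6 + (-6*(-11))/2 = -6 + (½)*66 = -6 + 33 = 27)
(42 + k(0))*103 = (42 + 27)*103 = 69*103 = 7107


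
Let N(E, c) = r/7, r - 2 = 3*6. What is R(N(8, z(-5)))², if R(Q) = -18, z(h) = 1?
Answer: 324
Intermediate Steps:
r = 20 (r = 2 + 3*6 = 2 + 18 = 20)
N(E, c) = 20/7
R(N(8, z(-5)))² = (-18)² = 324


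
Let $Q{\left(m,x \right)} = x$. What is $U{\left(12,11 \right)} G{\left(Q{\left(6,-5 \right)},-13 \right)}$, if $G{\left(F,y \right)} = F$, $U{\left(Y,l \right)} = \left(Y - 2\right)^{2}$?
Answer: $-500$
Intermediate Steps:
$U{\left(Y,l \right)} = \left(-2 + Y\right)^{2}$
$U{\left(12,11 \right)} G{\left(Q{\left(6,-5 \right)},-13 \right)} = \left(-2 + 12\right)^{2} \left(-5\right) = 10^{2} \left(-5\right) = 100 \left(-5\right) = -500$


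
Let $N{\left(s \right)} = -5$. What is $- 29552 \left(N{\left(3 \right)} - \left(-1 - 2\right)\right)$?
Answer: $59104$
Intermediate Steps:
$- 29552 \left(N{\left(3 \right)} - \left(-1 - 2\right)\right) = - 29552 \left(-5 - \left(-1 - 2\right)\right) = - 29552 \left(-5 - -3\right) = - 29552 \left(-5 + 3\right) = \left(-29552\right) \left(-2\right) = 59104$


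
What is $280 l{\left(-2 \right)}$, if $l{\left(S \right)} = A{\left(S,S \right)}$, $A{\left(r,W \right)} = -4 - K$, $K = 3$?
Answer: $-1960$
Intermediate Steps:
$A{\left(r,W \right)} = -7$ ($A{\left(r,W \right)} = -4 - 3 = -7$)
$l{\left(S \right)} = -7$
$280 l{\left(-2 \right)} = 280 \left(-7\right) = -1960$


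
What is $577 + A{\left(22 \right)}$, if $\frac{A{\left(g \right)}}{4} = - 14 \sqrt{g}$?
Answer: $577 - 56 \sqrt{22} \approx 314.34$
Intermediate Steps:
$A{\left(g \right)} = - 56 \sqrt{g}$ ($A{\left(g \right)} = 4 \left(- 14 \sqrt{g}\right) = - 56 \sqrt{g}$)
$577 + A{\left(22 \right)} = 577 - 56 \sqrt{22}$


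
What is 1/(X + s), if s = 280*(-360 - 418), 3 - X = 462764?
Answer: -1/680601 ≈ -1.4693e-6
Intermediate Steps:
X = -462761 (X = 3 - 1*462764 = 3 - 462764 = -462761)
s = -217840 (s = 280*(-778) = -217840)
1/(X + s) = 1/(-462761 - 217840) = 1/(-680601) = -1/680601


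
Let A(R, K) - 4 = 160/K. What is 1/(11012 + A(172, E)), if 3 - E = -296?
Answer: 299/3293944 ≈ 9.0773e-5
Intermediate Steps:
E = 299 (E = 3 - 1*(-296) = 3 + 296 = 299)
A(R, K) = 4 + 160/K
1/(11012 + A(172, E)) = 1/(11012 + (4 + 160/299)) = 1/(11012 + 1356/299) = 1/(3293944/299) = 299/3293944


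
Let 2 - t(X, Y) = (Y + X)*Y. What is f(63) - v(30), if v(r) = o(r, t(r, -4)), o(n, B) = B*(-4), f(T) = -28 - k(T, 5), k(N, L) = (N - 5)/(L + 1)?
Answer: 1159/3 ≈ 386.33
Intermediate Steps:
t(X, Y) = 2 - Y*(X + Y) (t(X, Y) = 2 - (Y + X)*Y = 2 - (X + Y)*Y = 2 - Y*(X + Y))
k(N, L) = (-5 + N)/(1 + L)
f(T) = -163/6 - T/6 (f(T) = -28 - (-5 + T)/(1 + 5) = -28 - (-5 + T)/6 = -28 - (-5/6 + T/6) = -28 + (5/6 - T/6) = -163/6 - T/6)
o(n, B) = -4*B
v(r) = 56 - 16*r (v(r) = -4*(2 - 1*(-4)**2 - 1*r*(-4)) = -4*(2 - 1*16 + 4*r) = -4*(2 - 16 + 4*r) = -4*(-14 + 4*r) = 56 - 16*r)
f(63) - v(30) = (-163/6 - 1/6*63) - (56 - 16*30) = (-163/6 - 21/2) - (56 - 480) = -113/3 - 1*(-424) = -113/3 + 424 = 1159/3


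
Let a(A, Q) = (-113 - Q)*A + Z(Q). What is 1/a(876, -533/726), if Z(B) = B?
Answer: -726/71398913 ≈ -1.0168e-5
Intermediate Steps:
a(A, Q) = Q + A*(-113 - Q) (a(A, Q) = (-113 - Q)*A + Q = A*(-113 - Q) + Q = Q + A*(-113 - Q))
1/a(876, -533/726) = 1/(-533/726 - 113*876 - 1*876*(-533/726)) = 1/(-533*1/726 - 98988 - 1*876*(-533*1/726)) = 1/(-533/726 - 98988 - 1*876*(-533/726)) = 1/(-533/726 - 98988 + 77818/121) = 1/(-71398913/726) = -726/71398913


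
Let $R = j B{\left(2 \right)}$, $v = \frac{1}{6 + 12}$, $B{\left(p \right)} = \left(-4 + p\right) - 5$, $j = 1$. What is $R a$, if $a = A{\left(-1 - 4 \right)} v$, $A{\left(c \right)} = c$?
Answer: $\frac{35}{18} \approx 1.9444$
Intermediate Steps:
$B{\left(p \right)} = -9 + p$
$v = \frac{1}{18} \approx 0.055556$
$R = -7$ ($R = 1 \left(-9 + 2\right) = 1 \left(-7\right) = -7$)
$a = - \frac{5}{18}$ ($a = \left(-1 - 4\right) \frac{1}{18} = \left(-5\right) \frac{1}{18} = - \frac{5}{18} \approx -0.27778$)
$R a = \left(-7\right) \left(- \frac{5}{18}\right) = \frac{35}{18}$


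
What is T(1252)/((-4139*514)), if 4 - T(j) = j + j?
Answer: 1250/1063723 ≈ 0.0011751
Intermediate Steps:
T(j) = 4 - 2*j (T(j) = 4 - (j + j) = 4 - 2*j)
T(1252)/((-4139*514)) = (4 - 2*1252)/((-4139*514)) = (4 - 2504)/(-2127446) = -2500*(-1/2127446) = 1250/1063723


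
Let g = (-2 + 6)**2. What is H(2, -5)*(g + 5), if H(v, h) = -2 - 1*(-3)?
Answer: 21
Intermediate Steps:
H(v, h) = 1 (H(v, h) = -2 + 3 = 1)
g = 16 (g = 4**2 = 16)
H(2, -5)*(g + 5) = 1*(16 + 5) = 1*21 = 21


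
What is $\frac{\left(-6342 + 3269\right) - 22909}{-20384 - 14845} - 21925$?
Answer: $- \frac{772369843}{35229} \approx -21924.0$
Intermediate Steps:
$\frac{\left(-6342 + 3269\right) - 22909}{-20384 - 14845} - 21925 = \frac{-3073 - 22909}{-35229} - 21925 = \left(-25982\right) \left(- \frac{1}{35229}\right) - 21925 = \frac{25982}{35229} - 21925 = - \frac{772369843}{35229}$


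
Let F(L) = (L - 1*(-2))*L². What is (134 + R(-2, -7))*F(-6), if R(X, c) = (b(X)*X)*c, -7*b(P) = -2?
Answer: -19872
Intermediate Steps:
b(P) = 2/7 (b(P) = -⅐*(-2) = 2/7)
R(X, c) = 2*X*c/7 (R(X, c) = (2*X/7)*c = 2*X*c/7)
F(L) = L²*(2 + L) (F(L) = (L + 2)*L² = (2 + L)*L² = L²*(2 + L))
(134 + R(-2, -7))*F(-6) = (134 + (2/7)*(-2)*(-7))*((-6)²*(2 - 6)) = (134 + 4)*(36*(-4)) = 138*(-144) = -19872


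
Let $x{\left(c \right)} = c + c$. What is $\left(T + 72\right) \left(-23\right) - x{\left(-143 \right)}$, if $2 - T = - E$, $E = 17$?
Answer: $-1807$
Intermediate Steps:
$T = 19$ ($T = 2 - \left(-1\right) 17 = 2 - -17 = 2 + 17 = 19$)
$x{\left(c \right)} = 2 c$
$\left(T + 72\right) \left(-23\right) - x{\left(-143 \right)} = \left(19 + 72\right) \left(-23\right) - 2 \left(-143\right) = 91 \left(-23\right) - -286 = -2093 + 286 = -1807$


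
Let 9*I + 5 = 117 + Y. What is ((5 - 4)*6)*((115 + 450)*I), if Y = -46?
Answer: 24860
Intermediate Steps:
I = 22/3 (I = -5/9 + (117 - 46)/9 = -5/9 + (1/9)*71 = -5/9 + 71/9 = 22/3 ≈ 7.3333)
((5 - 4)*6)*((115 + 450)*I) = ((5 - 4)*6)*((115 + 450)*(22/3)) = (1*6)*(565*(22/3)) = 6*(12430/3) = 24860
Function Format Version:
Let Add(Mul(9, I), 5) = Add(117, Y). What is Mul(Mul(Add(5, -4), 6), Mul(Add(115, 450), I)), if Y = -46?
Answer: 24860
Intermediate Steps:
I = Rational(22, 3) (I = Add(Rational(-5, 9), Mul(Rational(1, 9), Add(117, -46))) = Add(Rational(-5, 9), Mul(Rational(1, 9), 71)) = Add(Rational(-5, 9), Rational(71, 9)) = Rational(22, 3) ≈ 7.3333)
Mul(Mul(Add(5, -4), 6), Mul(Add(115, 450), I)) = Mul(Mul(Add(5, -4), 6), Mul(Add(115, 450), Rational(22, 3))) = Mul(Mul(1, 6), Mul(565, Rational(22, 3))) = Mul(6, Rational(12430, 3)) = 24860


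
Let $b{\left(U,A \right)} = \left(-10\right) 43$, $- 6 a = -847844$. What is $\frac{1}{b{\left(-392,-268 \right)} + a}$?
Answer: $\frac{3}{422632} \approx 7.0984 \cdot 10^{-6}$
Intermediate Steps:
$a = \frac{423922}{3}$ ($a = \left(- \frac{1}{6}\right) \left(-847844\right) = \frac{423922}{3} \approx 1.4131 \cdot 10^{5}$)
$b{\left(U,A \right)} = -430$
$\frac{1}{b{\left(-392,-268 \right)} + a} = \frac{1}{-430 + \frac{423922}{3}} = \frac{1}{\frac{422632}{3}} = \frac{3}{422632}$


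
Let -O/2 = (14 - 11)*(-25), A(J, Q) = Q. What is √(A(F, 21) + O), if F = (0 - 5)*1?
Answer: 3*√19 ≈ 13.077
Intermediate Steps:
F = -5 (F = -5*1 = -5)
O = 150 (O = -2*(14 - 11)*(-25) = -6*(-25) = -2*(-75) = 150)
√(A(F, 21) + O) = √(21 + 150) = √171 = 3*√19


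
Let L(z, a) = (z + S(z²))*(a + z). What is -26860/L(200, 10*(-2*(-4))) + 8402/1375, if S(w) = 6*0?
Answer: 867159/154000 ≈ 5.6309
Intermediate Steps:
S(w) = 0
L(z, a) = z*(a + z) (L(z, a) = (z + 0)*(a + z) = z*(a + z))
-26860/L(200, 10*(-2*(-4))) + 8402/1375 = -26860*1/(200*(10*(-2*(-4)) + 200)) + 8402/1375 = -26860*1/(200*(10*8 + 200)) + 8402*(1/1375) = -26860*1/(200*(80 + 200)) + 8402/1375 = -26860/(200*280) + 8402/1375 = -26860/56000 + 8402/1375 = -26860*1/56000 + 8402/1375 = -1343/2800 + 8402/1375 = 867159/154000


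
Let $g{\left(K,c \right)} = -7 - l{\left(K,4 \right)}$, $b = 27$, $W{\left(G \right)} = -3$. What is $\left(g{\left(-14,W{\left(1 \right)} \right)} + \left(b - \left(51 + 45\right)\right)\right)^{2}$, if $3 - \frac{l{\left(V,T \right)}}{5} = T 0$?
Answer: $8281$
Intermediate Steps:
$l{\left(V,T \right)} = 15$ ($l{\left(V,T \right)} = 15 - 5 T 0 = 15 - 0 = 15 + 0 = 15$)
$g{\left(K,c \right)} = -22$ ($g{\left(K,c \right)} = -7 - 15 = -22$)
$\left(g{\left(-14,W{\left(1 \right)} \right)} + \left(b - \left(51 + 45\right)\right)\right)^{2} = \left(-22 + \left(27 - \left(51 + 45\right)\right)\right)^{2} = \left(-22 + \left(27 - 96\right)\right)^{2} = \left(-22 - 69\right)^{2} = \left(-91\right)^{2} = 8281$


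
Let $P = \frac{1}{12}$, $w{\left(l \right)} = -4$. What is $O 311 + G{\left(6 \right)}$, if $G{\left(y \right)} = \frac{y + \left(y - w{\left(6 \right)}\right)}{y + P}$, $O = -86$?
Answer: $- \frac{1952266}{73} \approx -26743.0$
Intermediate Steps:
$P = \frac{1}{12} \approx 0.083333$
$G{\left(y \right)} = \frac{4 + 2 y}{\frac{1}{12} + y}$ ($G{\left(y \right)} = \frac{y + \left(y - -4\right)}{y + \frac{1}{12}} = \frac{y + \left(y + 4\right)}{\frac{1}{12} + y} = \frac{y + \left(4 + y\right)}{\frac{1}{12} + y} = \frac{4 + 2 y}{\frac{1}{12} + y}$)
$O 311 + G{\left(6 \right)} = \left(-86\right) 311 + \frac{24 \left(2 + 6\right)}{1 + 12 \cdot 6} = -26746 + 24 \frac{1}{1 + 72} \cdot 8 = -26746 + 24 \cdot \frac{1}{73} \cdot 8 = -26746 + \frac{192}{73} = - \frac{1952266}{73}$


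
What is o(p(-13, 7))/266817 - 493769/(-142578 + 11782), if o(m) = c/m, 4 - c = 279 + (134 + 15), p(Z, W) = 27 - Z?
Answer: 34669625483/9183841140 ≈ 3.7751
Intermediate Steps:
c = -424 (c = 4 - (279 + (134 + 15)) = 4 - (279 + 149) = 4 - 1*428 = 4 - 428 = -424)
o(m) = -424/m
o(p(-13, 7))/266817 - 493769/(-142578 + 11782) = -424/(27 - 1*(-13))/266817 - 493769/(-142578 + 11782) = -424/(27 + 13)*(1/266817) - 493769/(-130796) = -424/40*(1/266817) - 493769*(-1/130796) = -424*1/40*(1/266817) + 493769/130796 = -53/5*1/266817 + 493769/130796 = -53/1334085 + 493769/130796 = 34669625483/9183841140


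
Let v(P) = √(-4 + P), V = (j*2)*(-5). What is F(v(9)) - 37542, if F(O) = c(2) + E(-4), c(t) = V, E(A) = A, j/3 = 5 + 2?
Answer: -37756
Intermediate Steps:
j = 21 (j = 3*(5 + 2) = 3*7 = 21)
V = -210 (V = (21*2)*(-5) = 42*(-5) = -210)
c(t) = -210
F(O) = -214 (F(O) = -210 - 4 = -214)
F(v(9)) - 37542 = -214 - 37542 = -37756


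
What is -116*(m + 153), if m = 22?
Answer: -20300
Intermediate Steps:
-116*(m + 153) = -116*(22 + 153) = -116*175 = -20300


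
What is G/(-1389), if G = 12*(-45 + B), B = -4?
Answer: 196/463 ≈ 0.42333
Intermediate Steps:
G = -588 (G = 12*(-45 - 4) = 12*(-49) = -588)
G/(-1389) = -588/(-1389) = -588*(-1/1389) = 196/463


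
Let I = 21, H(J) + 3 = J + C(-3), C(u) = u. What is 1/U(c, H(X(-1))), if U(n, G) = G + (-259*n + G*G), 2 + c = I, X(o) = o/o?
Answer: -1/4901 ≈ -0.00020404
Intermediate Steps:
X(o) = 1
H(J) = -6 + J (H(J) = -3 + (J - 3) = -3 + (-3 + J) = -6 + J)
c = 19 (c = -2 + 21 = 19)
U(n, G) = G + G**2 - 259*n (U(n, G) = G + (-259*n + G**2) = G + (G**2 - 259*n) = G + G**2 - 259*n)
1/U(c, H(X(-1))) = 1/((-6 + 1) + (-6 + 1)**2 - 259*19) = 1/(-5 + (-5)**2 - 4921) = 1/(-5 + 25 - 4921) = 1/(-4901) = -1/4901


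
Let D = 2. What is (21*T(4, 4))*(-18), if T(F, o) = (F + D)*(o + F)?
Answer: -18144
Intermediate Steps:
T(F, o) = (2 + F)*(F + o) (T(F, o) = (F + 2)*(o + F) = (2 + F)*(F + o))
(21*T(4, 4))*(-18) = (21*(4**2 + 2*4 + 2*4 + 4*4))*(-18) = (21*(16 + 8 + 8 + 16))*(-18) = (21*48)*(-18) = 1008*(-18) = -18144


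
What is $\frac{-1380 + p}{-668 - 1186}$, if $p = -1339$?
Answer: $\frac{2719}{1854} \approx 1.4666$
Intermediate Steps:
$\frac{-1380 + p}{-668 - 1186} = \frac{-1380 - 1339}{-668 - 1186} = - \frac{2719}{-1854} = \left(-2719\right) \left(- \frac{1}{1854}\right) = \frac{2719}{1854}$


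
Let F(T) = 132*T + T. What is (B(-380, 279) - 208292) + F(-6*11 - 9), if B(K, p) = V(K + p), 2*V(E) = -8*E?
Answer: -217863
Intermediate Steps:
V(E) = -4*E (V(E) = (-8*E)/2 = -4*E)
B(K, p) = -4*K - 4*p (B(K, p) = -4*(K + p) = -4*K - 4*p)
F(T) = 133*T
(B(-380, 279) - 208292) + F(-6*11 - 9) = ((-4*(-380) - 4*279) - 208292) + 133*(-6*11 - 9) = ((1520 - 1116) - 208292) + 133*(-66 - 9) = (404 - 208292) + 133*(-75) = -207888 - 9975 = -217863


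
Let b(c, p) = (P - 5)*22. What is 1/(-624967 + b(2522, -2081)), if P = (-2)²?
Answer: -1/624989 ≈ -1.6000e-6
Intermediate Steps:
P = 4
b(c, p) = -22 (b(c, p) = (4 - 5)*22 = -1*22 = -22)
1/(-624967 + b(2522, -2081)) = 1/(-624967 - 22) = 1/(-624989) = -1/624989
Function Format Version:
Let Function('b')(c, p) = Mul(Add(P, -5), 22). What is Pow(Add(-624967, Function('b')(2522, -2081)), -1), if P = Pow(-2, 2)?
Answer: Rational(-1, 624989) ≈ -1.6000e-6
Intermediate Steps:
P = 4
Function('b')(c, p) = -22 (Function('b')(c, p) = Mul(Add(4, -5), 22) = Mul(-1, 22) = -22)
Pow(Add(-624967, Function('b')(2522, -2081)), -1) = Pow(Add(-624967, -22), -1) = Pow(-624989, -1) = Rational(-1, 624989)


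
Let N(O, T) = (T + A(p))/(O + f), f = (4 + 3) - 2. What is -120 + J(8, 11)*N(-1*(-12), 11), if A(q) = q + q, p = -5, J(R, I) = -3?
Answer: -2043/17 ≈ -120.18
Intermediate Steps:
f = 5 (f = 7 - 2 = 5)
A(q) = 2*q
N(O, T) = (-10 + T)/(5 + O) (N(O, T) = (T + 2*(-5))/(O + 5) = (T - 10)/(5 + O) = (-10 + T)/(5 + O))
-120 + J(8, 11)*N(-1*(-12), 11) = -120 - 3*(-10 + 11)/(5 - 1*(-12)) = -120 - 3/(5 + 12) = -120 - 3/17 = -2043/17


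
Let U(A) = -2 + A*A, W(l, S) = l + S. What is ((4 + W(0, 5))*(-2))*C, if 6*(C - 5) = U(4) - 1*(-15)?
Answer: -177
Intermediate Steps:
W(l, S) = S + l
U(A) = -2 + A²
C = 59/6 (C = 5 + ((-2 + 4²) - 1*(-15))/6 = 5 + ((-2 + 16) + 15)/6 = 5 + (14 + 15)/6 = 5 + (⅙)*29 = 5 + 29/6 = 59/6 ≈ 9.8333)
((4 + W(0, 5))*(-2))*C = ((4 + (5 + 0))*(-2))*(59/6) = ((4 + 5)*(-2))*(59/6) = (9*(-2))*(59/6) = -18*59/6 = -177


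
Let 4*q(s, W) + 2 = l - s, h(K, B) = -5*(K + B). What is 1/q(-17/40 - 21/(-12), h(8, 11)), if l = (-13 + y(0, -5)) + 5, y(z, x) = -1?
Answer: -160/493 ≈ -0.32454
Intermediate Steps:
h(K, B) = -5*B - 5*K (h(K, B) = -5*(B + K) = -5*B - 5*K)
l = -9 (l = (-13 - 1) + 5 = -14 + 5 = -9)
q(s, W) = -11/4 - s/4 (q(s, W) = -½ + (-9 - s)/4 = -½ + (-9/4 - s/4) = -11/4 - s/4)
1/q(-17/40 - 21/(-12), h(8, 11)) = 1/(-11/4 - (-17/40 - 21/(-12))/4) = 1/(-11/4 - (-17*1/40 - 21*(-1/12))/4) = 1/(-11/4 - (-17/40 + 7/4)/4) = 1/(-11/4 - ¼*53/40) = 1/(-11/4 - 53/160) = 1/(-493/160) = -160/493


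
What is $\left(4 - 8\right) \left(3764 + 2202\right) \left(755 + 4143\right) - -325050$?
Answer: $-116560822$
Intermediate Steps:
$\left(4 - 8\right) \left(3764 + 2202\right) \left(755 + 4143\right) - -325050 = - 4 \cdot 5966 \cdot 4898 + 325050 = \left(-4\right) 29221468 + 325050 = -116885872 + 325050 = -116560822$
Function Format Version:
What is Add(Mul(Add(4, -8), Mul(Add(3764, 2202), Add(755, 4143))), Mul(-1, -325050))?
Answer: -116560822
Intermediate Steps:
Add(Mul(Add(4, -8), Mul(Add(3764, 2202), Add(755, 4143))), Mul(-1, -325050)) = Add(Mul(-4, Mul(5966, 4898)), 325050) = Add(Mul(-4, 29221468), 325050) = Add(-116885872, 325050) = -116560822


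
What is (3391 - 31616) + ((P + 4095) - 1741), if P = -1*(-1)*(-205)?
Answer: -26076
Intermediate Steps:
P = -205 (P = 1*(-205) = -205)
(3391 - 31616) + ((P + 4095) - 1741) = (3391 - 31616) + ((-205 + 4095) - 1741) = -28225 + (3890 - 1741) = -28225 + 2149 = -26076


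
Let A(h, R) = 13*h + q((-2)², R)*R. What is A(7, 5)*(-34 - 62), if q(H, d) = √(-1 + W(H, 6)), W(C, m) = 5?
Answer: -9696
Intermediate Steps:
q(H, d) = 2 (q(H, d) = √(-1 + 5) = √4 = 2)
A(h, R) = 2*R + 13*h (A(h, R) = 13*h + 2*R = 2*R + 13*h)
A(7, 5)*(-34 - 62) = (2*5 + 13*7)*(-34 - 62) = (10 + 91)*(-96) = 101*(-96) = -9696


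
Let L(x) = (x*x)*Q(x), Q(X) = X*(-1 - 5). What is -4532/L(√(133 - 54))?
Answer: 2266*√79/18723 ≈ 1.0757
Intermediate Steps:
Q(X) = -6*X (Q(X) = X*(-6) = -6*X)
L(x) = -6*x³ (L(x) = (x*x)*(-6*x) = x²*(-6*x) = -6*x³)
-4532/L(√(133 - 54)) = -4532*(-1/(6*(133 - 54)^(3/2))) = -4532*(-√79/37446) = -(-2266)*√79/18723 = 2266*√79/18723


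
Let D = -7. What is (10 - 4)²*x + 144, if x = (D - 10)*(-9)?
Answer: 5652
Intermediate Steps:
x = 153 (x = (-7 - 10)*(-9) = -17*(-9) = 153)
(10 - 4)²*x + 144 = (10 - 4)²*153 + 144 = 6²*153 + 144 = 36*153 + 144 = 5508 + 144 = 5652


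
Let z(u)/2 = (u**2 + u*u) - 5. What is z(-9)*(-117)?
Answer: -36738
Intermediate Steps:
z(u) = -10 + 4*u**2 (z(u) = 2*((u**2 + u*u) - 5) = 2*((u**2 + u**2) - 5) = 2*(2*u**2 - 5) = 2*(-5 + 2*u**2) = -10 + 4*u**2)
z(-9)*(-117) = (-10 + 4*(-9)**2)*(-117) = (-10 + 4*81)*(-117) = (-10 + 324)*(-117) = 314*(-117) = -36738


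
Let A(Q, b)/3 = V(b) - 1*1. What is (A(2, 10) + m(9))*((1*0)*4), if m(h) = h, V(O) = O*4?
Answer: 0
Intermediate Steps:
V(O) = 4*O
A(Q, b) = -3 + 12*b (A(Q, b) = 3*(4*b - 1*1) = 3*(4*b - 1) = 3*(-1 + 4*b) = -3 + 12*b)
(A(2, 10) + m(9))*((1*0)*4) = ((-3 + 12*10) + 9)*((1*0)*4) = ((-3 + 120) + 9)*(0*4) = (117 + 9)*0 = 126*0 = 0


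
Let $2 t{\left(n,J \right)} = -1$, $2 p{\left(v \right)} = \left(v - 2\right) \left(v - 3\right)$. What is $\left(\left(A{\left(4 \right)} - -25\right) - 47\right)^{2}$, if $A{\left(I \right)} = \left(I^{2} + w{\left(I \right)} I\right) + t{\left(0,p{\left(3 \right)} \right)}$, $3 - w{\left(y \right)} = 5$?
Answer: $\frac{841}{4} \approx 210.25$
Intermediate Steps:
$p{\left(v \right)} = \frac{\left(-3 + v\right) \left(-2 + v\right)}{2}$ ($p{\left(v \right)} = \frac{\left(v - 2\right) \left(v - 3\right)}{2} = \frac{\left(-2 + v\right) \left(-3 + v\right)}{2} = \frac{\left(-3 + v\right) \left(-2 + v\right)}{2}$)
$t{\left(n,J \right)} = - \frac{1}{2}$ ($t{\left(n,J \right)} = \frac{1}{2} \left(-1\right) = - \frac{1}{2}$)
$w{\left(y \right)} = -2$ ($w{\left(y \right)} = 3 - 5 = -2$)
$A{\left(I \right)} = - \frac{1}{2} + I^{2} - 2 I$ ($A{\left(I \right)} = \left(I^{2} - 2 I\right) - \frac{1}{2} = - \frac{1}{2} + I^{2} - 2 I$)
$\left(\left(A{\left(4 \right)} - -25\right) - 47\right)^{2} = \left(\left(\left(- \frac{1}{2} + 4^{2} - 8\right) - -25\right) - 47\right)^{2} = \left(\left(\left(- \frac{1}{2} + 16 - 8\right) + 25\right) - 47\right)^{2} = \left(\left(\frac{15}{2} + 25\right) - 47\right)^{2} = \left(\frac{65}{2} - 47\right)^{2} = \left(- \frac{29}{2}\right)^{2} = \frac{841}{4}$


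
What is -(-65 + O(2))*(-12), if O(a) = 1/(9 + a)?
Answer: -8568/11 ≈ -778.91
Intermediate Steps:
-(-65 + O(2))*(-12) = -(-65 + 1/(9 + 2))*(-12) = -(-65 + 1/11)*(-12) = -(-714)*(-12)/11 = -1*8568/11 = -8568/11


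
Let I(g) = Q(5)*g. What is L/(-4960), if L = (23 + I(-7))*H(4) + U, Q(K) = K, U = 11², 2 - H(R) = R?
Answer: -29/992 ≈ -0.029234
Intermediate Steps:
H(R) = 2 - R
U = 121
I(g) = 5*g
L = 145 (L = (23 + 5*(-7))*(2 - 1*4) + 121 = (23 - 35)*(2 - 4) + 121 = -12*(-2) + 121 = 24 + 121 = 145)
L/(-4960) = 145/(-4960) = 145*(-1/4960) = -29/992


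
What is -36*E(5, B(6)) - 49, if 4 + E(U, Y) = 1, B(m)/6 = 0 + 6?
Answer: 59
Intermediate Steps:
B(m) = 36 (B(m) = 6*(0 + 6) = 6*6 = 36)
E(U, Y) = -3 (E(U, Y) = -4 + 1 = -3)
-36*E(5, B(6)) - 49 = -36*(-3) - 49 = 108 - 49 = 59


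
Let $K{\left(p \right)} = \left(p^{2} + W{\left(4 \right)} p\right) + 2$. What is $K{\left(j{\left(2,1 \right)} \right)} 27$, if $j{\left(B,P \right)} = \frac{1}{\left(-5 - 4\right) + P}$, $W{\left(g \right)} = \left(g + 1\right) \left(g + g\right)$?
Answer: $- \frac{5157}{64} \approx -80.578$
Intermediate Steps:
$W{\left(g \right)} = 2 g \left(1 + g\right)$ ($W{\left(g \right)} = \left(1 + g\right) 2 g = 2 g \left(1 + g\right)$)
$j{\left(B,P \right)} = \frac{1}{-9 + P}$ ($j{\left(B,P \right)} = \frac{1}{\left(-5 - 4\right) + P} = \frac{1}{-9 + P}$)
$K{\left(p \right)} = 2 + p^{2} + 40 p$ ($K{\left(p \right)} = \left(p^{2} + 2 \cdot 4 \left(1 + 4\right) p\right) + 2 = \left(p^{2} + 2 \cdot 4 \cdot 5 p\right) + 2 = \left(p^{2} + 40 p\right) + 2 = 2 + p^{2} + 40 p$)
$K{\left(j{\left(2,1 \right)} \right)} 27 = \left(2 + \left(\frac{1}{-9 + 1}\right)^{2} + \frac{40}{-9 + 1}\right) 27 = \left(2 + \left(\frac{1}{-8}\right)^{2} + \frac{40}{-8}\right) 27 = \left(2 + \left(- \frac{1}{8}\right)^{2} + 40 \left(- \frac{1}{8}\right)\right) 27 = \left(2 + \frac{1}{64} - 5\right) 27 = \left(- \frac{191}{64}\right) 27 = - \frac{5157}{64}$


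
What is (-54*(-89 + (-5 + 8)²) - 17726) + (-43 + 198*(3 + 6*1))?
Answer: -11667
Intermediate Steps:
(-54*(-89 + (-5 + 8)²) - 17726) + (-43 + 198*(3 + 6*1)) = (-54*(-89 + 3²) - 17726) + (-43 + 198*(3 + 6)) = (-54*(-89 + 9) - 17726) + (-43 + 198*9) = (-54*(-80) - 17726) + (-43 + 1782) = (4320 - 17726) + 1739 = -13406 + 1739 = -11667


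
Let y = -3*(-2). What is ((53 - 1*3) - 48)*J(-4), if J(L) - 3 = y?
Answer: 18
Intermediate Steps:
y = 6
J(L) = 9 (J(L) = 3 + 6 = 9)
((53 - 1*3) - 48)*J(-4) = ((53 - 1*3) - 48)*9 = ((53 - 3) - 48)*9 = (50 - 48)*9 = 2*9 = 18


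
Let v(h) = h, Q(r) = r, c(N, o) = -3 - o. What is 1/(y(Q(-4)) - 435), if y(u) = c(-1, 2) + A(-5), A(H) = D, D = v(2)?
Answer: -1/438 ≈ -0.0022831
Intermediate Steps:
D = 2
A(H) = 2
y(u) = -3 (y(u) = (-3 - 1*2) + 2 = (-3 - 2) + 2 = -5 + 2 = -3)
1/(y(Q(-4)) - 435) = 1/(-3 - 435) = 1/(-438) = -1/438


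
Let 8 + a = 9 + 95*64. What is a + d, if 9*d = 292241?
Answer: 346970/9 ≈ 38552.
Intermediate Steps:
a = 6081 (a = -8 + (9 + 95*64) = -8 + (9 + 6080) = -8 + 6089 = 6081)
d = 292241/9 (d = (⅑)*292241 = 292241/9 ≈ 32471.)
a + d = 6081 + 292241/9 = 346970/9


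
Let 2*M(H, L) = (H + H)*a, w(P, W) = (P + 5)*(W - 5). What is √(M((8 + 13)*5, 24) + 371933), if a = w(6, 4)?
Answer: √370778 ≈ 608.92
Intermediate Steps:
w(P, W) = (-5 + W)*(5 + P) (w(P, W) = (5 + P)*(-5 + W) = (-5 + W)*(5 + P))
a = -11 (a = -25 - 5*6 + 5*4 + 6*4 = -25 - 30 + 20 + 24 = -11)
M(H, L) = -11*H (M(H, L) = ((H + H)*(-11))/2 = ((2*H)*(-11))/2 = (-22*H)/2 = -11*H)
√(M((8 + 13)*5, 24) + 371933) = √(-11*(8 + 13)*5 + 371933) = √(-231*5 + 371933) = √(-11*105 + 371933) = √(-1155 + 371933) = √370778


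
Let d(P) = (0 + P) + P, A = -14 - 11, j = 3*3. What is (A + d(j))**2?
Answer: 49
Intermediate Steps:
j = 9
A = -25
d(P) = 2*P (d(P) = P + P = 2*P)
(A + d(j))**2 = (-25 + 2*9)**2 = (-25 + 18)**2 = (-7)**2 = 49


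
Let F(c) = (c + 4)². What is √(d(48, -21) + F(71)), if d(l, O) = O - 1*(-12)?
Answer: 12*√39 ≈ 74.940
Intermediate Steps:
d(l, O) = 12 + O (d(l, O) = O + 12 = 12 + O)
F(c) = (4 + c)²
√(d(48, -21) + F(71)) = √((12 - 21) + (4 + 71)²) = √(-9 + 75²) = √(-9 + 5625) = √5616 = 12*√39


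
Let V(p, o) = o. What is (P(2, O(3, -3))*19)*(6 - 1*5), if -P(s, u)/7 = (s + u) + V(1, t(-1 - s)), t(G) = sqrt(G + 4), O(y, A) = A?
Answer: 0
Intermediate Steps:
t(G) = sqrt(4 + G)
P(s, u) = -7*s - 7*u - 7*sqrt(3 - s) (P(s, u) = -7*((s + u) + sqrt(4 + (-1 - s))) = -7*((s + u) + sqrt(3 - s)) = -7*(s + u + sqrt(3 - s)) = -7*s - 7*u - 7*sqrt(3 - s))
(P(2, O(3, -3))*19)*(6 - 1*5) = ((-7*2 - 7*(-3) - 7*sqrt(3 - 1*2))*19)*(6 - 1*5) = ((-14 + 21 - 7*sqrt(3 - 2))*19)*(6 - 5) = ((-14 + 21 - 7*sqrt(1))*19)*1 = ((-14 + 21 - 7*1)*19)*1 = ((-14 + 21 - 7)*19)*1 = (0*19)*1 = 0*1 = 0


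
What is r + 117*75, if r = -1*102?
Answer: 8673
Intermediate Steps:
r = -102
r + 117*75 = -102 + 117*75 = -102 + 8775 = 8673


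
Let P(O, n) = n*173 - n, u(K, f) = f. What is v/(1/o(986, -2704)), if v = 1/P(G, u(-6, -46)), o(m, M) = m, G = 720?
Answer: -493/3956 ≈ -0.12462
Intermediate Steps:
P(O, n) = 172*n (P(O, n) = 173*n - n = 172*n)
v = -1/7912 (v = 1/(172*(-46)) = 1/(-7912) = -1/7912 ≈ -0.00012639)
v/(1/o(986, -2704)) = -1/(7912*(1/986)) = -1/(7912*1/986) = -1/7912*986 = -493/3956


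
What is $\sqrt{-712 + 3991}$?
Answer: $\sqrt{3279} \approx 57.263$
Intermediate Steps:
$\sqrt{-712 + 3991} = \sqrt{3279}$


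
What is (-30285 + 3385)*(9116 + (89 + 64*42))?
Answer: -319921700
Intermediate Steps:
(-30285 + 3385)*(9116 + (89 + 64*42)) = -26900*(9116 + (89 + 2688)) = -26900*(9116 + 2777) = -26900*11893 = -319921700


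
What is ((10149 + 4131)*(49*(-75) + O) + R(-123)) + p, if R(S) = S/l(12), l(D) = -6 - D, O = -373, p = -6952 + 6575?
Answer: -346834861/6 ≈ -5.7806e+7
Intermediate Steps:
p = -377
R(S) = -S/18 (R(S) = S/(-6 - 1*12) = S/(-6 - 12) = S/(-18) = S*(-1/18) = -S/18)
((10149 + 4131)*(49*(-75) + O) + R(-123)) + p = ((10149 + 4131)*(49*(-75) - 373) - 1/18*(-123)) - 377 = (14280*(-3675 - 373) + 41/6) - 377 = (14280*(-4048) + 41/6) - 377 = (-57805440 + 41/6) - 377 = -346832599/6 - 377 = -346834861/6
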